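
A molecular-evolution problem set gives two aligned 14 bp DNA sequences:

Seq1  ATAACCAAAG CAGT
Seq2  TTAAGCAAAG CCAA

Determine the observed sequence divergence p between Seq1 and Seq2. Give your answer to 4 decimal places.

Mismatches occur at site 1 (A→T), site 5 (C→G), site 12 (A→C), site 13 (G→A), site 14 (T→A).
There are 5 differences over 14 sites, so p = 5/14 = 0.3571.

0.3571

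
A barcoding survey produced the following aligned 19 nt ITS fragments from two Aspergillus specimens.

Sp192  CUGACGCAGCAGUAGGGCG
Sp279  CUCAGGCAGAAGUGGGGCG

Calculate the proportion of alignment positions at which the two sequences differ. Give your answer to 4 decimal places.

0.2105

The sequences differ at positions 3 (G/C), 5 (C/G), 10 (C/A), 14 (A/G).
There are 4 differences over 19 sites, so p = 4/19 = 0.2105.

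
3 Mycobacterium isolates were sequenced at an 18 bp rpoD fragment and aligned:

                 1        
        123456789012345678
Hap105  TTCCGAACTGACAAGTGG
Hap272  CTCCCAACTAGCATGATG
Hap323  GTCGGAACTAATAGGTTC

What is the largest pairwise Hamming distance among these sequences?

8

Pairwise Hamming distances:
  Hap105 vs Hap272: 7
  Hap105 vs Hap323: 7
  Hap272 vs Hap323: 8
The largest is 8, between Hap272 and Hap323.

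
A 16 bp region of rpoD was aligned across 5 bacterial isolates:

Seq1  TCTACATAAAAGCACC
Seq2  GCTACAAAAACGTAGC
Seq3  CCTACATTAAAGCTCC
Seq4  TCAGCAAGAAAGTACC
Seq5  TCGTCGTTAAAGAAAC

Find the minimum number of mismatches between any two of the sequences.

3

Pairwise Hamming distances:
  Seq1 vs Seq2: 5
  Seq1 vs Seq3: 3
  Seq1 vs Seq4: 5
  Seq1 vs Seq5: 6
  Seq2 vs Seq3: 7
  Seq2 vs Seq4: 6
  Seq2 vs Seq5: 9
  Seq3 vs Seq4: 7
  Seq3 vs Seq5: 7
  Seq4 vs Seq5: 7
The smallest is 3, between Seq1 and Seq3.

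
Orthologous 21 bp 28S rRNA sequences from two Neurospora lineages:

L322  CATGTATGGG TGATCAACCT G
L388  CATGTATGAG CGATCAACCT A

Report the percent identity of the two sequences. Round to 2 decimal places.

85.71%

The sequences differ at positions 9 (G/A), 11 (T/C), 21 (G/A).
18 of the 21 sites match, so the percent identity is 18/21 × 100 = 85.71%.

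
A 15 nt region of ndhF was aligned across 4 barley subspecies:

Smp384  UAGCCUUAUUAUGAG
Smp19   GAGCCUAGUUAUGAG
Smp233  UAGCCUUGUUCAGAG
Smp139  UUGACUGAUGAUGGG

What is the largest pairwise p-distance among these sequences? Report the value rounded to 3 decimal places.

Pairwise Hamming distances:
  Smp384 vs Smp19: 3
  Smp384 vs Smp233: 3
  Smp384 vs Smp139: 5
  Smp19 vs Smp233: 4
  Smp19 vs Smp139: 7
  Smp233 vs Smp139: 8
The largest is 8 mismatches, between Smp233 and Smp139; p = 8/15 = 0.533.

0.533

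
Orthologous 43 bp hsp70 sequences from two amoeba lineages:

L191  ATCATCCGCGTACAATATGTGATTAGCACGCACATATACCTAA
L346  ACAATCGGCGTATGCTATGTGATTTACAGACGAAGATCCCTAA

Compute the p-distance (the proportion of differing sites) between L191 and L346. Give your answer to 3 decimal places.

Mismatches occur at site 2 (T/C), site 3 (C/A), site 7 (C/G), site 13 (C/T), site 14 (A/G), site 15 (A/C), site 25 (A/T), site 26 (G/A), site 29 (C/G), site 30 (G/A), site 32 (A/G), site 33 (C/A), site 35 (T/G), site 38 (A/C).
There are 14 differences over 43 sites, so p = 14/43 = 0.326.

0.326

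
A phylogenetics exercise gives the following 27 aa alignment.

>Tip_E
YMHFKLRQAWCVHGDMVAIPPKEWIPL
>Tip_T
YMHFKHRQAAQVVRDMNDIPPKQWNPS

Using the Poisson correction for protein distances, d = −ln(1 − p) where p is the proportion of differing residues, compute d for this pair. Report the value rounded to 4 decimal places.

Mismatches occur at site 6 (L→H), site 10 (W→A), site 11 (C→Q), site 13 (H→V), site 14 (G→R), site 17 (V→N), site 18 (A→D), site 23 (E→Q), site 25 (I→N), site 27 (L→S).
p = 10/27 = 0.370370.
d = −ln(1 − 0.370370) = −ln(0.629630) = 0.4626.

0.4626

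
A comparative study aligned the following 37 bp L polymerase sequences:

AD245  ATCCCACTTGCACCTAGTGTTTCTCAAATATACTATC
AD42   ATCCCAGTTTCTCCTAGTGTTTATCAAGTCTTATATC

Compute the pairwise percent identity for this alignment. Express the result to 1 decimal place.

The sequences differ at positions 7 (C/G), 10 (G/T), 12 (A/T), 23 (C/A), 28 (A/G), 30 (A/C), 32 (A/T), 33 (C/A).
29 of the 37 sites match, so the percent identity is 29/37 × 100 = 78.4%.

78.4%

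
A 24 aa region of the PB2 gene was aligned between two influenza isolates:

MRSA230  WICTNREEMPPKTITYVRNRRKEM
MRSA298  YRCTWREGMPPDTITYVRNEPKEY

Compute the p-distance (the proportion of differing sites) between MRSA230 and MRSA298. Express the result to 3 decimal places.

0.333

The sequences differ at positions 1 (W/Y), 2 (I/R), 5 (N/W), 8 (E/G), 12 (K/D), 20 (R/E), 21 (R/P), 24 (M/Y).
There are 8 differences over 24 sites, so p = 8/24 = 0.333.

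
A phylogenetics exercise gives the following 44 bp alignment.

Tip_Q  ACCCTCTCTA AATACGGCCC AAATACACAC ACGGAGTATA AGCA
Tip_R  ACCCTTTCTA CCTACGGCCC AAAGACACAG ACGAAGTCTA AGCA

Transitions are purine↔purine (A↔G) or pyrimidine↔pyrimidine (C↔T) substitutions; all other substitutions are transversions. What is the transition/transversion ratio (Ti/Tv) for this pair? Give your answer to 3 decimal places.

0.400

The sequences differ at positions 6 (C/T, transition), 11 (A/C, transversion), 12 (A/C, transversion), 24 (T/G, transversion), 30 (C/G, transversion), 34 (G/A, transition), 38 (A/C, transversion).
Of the 7 differences, 2 transitions and 5 transversions, so Ti/Tv = 2/5 = 0.400.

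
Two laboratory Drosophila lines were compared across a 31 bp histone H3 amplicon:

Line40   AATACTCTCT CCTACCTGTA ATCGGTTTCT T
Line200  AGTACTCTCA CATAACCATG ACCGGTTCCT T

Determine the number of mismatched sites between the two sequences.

Mismatches occur at site 2 (A↔G), site 10 (T↔A), site 12 (C↔A), site 15 (C↔A), site 17 (T↔C), site 18 (G↔A), site 20 (A↔G), site 22 (T↔C), site 28 (T↔C).
That gives 9 mismatches out of 31 aligned sites, so the Hamming distance is 9.

9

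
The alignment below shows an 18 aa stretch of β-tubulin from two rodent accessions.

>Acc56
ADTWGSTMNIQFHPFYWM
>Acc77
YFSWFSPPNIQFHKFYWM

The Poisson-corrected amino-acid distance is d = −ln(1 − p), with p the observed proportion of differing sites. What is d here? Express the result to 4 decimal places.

0.4925

The sequences differ at positions 1 (A/Y), 2 (D/F), 3 (T/S), 5 (G/F), 7 (T/P), 8 (M/P), 14 (P/K).
p = 7/18 = 0.388889.
d = −ln(1 − 0.388889) = −ln(0.611111) = 0.4925.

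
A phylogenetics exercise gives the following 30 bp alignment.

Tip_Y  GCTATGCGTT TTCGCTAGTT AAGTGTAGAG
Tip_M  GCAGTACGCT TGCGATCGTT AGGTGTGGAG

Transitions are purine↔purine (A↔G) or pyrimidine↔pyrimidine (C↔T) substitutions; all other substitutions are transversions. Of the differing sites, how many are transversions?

The sequences differ at positions 3 (T/A, transversion), 4 (A/G, transition), 6 (G/A, transition), 9 (T/C, transition), 12 (T/G, transversion), 15 (C/A, transversion), 17 (A/C, transversion), 22 (A/G, transition), 27 (A/G, transition).
Of the 9 differences, 5 transitions and 4 transversions, so the answer is 4.

4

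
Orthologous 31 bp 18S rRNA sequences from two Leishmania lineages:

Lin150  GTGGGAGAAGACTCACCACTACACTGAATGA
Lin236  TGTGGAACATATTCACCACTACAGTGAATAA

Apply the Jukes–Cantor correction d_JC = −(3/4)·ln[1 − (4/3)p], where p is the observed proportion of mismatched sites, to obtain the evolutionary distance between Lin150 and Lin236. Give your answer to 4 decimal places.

The sequences differ at positions 1 (G/T), 2 (T/G), 3 (G/T), 7 (G/A), 8 (A/C), 10 (G/T), 12 (C/T), 24 (C/G), 30 (G/A).
p = 9/31 = 0.290323.
d = −0.75 · ln(1 − (4/3)·0.290323) = −0.75 · ln(0.612903) = −0.75 · (-0.489549) = 0.3672.

0.3672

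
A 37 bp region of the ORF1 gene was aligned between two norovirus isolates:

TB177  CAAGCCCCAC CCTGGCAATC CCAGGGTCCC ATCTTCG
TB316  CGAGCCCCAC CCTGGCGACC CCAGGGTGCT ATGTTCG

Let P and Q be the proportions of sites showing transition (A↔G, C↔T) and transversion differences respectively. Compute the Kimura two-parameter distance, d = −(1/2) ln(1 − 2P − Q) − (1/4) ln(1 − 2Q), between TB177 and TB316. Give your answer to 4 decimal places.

0.1861

Differing sites — 2:A/G (Ti); 17:A/G (Ti); 19:T/C (Ti); 28:C/G (Tv); 30:C/T (Ti); 33:C/G (Tv).
Of the 6 differences, 4 transitions and 2 transversions over 37 sites: P = 4/37 = 0.108108, Q = 2/37 = 0.054054.
d = −0.5·ln(0.729730) − 0.25·ln(0.891892) = −0.5·(-0.315081) − 0.25·(-0.114410) = 0.1861.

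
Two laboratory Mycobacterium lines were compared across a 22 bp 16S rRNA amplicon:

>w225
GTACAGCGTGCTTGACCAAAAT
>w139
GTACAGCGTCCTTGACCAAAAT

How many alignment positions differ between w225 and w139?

1

The sequences differ at position 10 (G/C).
That gives 1 mismatch out of 22 aligned sites, so the Hamming distance is 1.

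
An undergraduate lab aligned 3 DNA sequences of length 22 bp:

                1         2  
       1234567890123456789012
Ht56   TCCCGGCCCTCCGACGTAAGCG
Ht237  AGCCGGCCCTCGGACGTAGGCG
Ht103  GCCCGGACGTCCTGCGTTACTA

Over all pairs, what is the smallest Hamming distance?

4

Pairwise Hamming distances:
  Ht56 vs Ht237: 4
  Ht56 vs Ht103: 9
  Ht237 vs Ht103: 12
The smallest is 4, between Ht56 and Ht237.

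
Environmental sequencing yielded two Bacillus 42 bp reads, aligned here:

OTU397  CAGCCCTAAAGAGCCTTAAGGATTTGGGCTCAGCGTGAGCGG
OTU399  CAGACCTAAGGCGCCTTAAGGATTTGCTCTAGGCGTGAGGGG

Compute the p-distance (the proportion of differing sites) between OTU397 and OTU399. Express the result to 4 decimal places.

0.1905

Differing sites — 4:C/A; 10:A/G; 12:A/C; 27:G/C; 28:G/T; 31:C/A; 32:A/G; 40:C/G.
There are 8 differences over 42 sites, so p = 8/42 = 0.1905.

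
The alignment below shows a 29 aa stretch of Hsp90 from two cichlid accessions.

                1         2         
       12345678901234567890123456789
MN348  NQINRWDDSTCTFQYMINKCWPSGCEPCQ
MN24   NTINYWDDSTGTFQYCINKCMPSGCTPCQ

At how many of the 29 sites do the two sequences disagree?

Mismatches occur at site 2 (Q↔T), site 5 (R↔Y), site 11 (C↔G), site 16 (M↔C), site 21 (W↔M), site 26 (E↔T).
That gives 6 mismatches out of 29 aligned sites, so the Hamming distance is 6.

6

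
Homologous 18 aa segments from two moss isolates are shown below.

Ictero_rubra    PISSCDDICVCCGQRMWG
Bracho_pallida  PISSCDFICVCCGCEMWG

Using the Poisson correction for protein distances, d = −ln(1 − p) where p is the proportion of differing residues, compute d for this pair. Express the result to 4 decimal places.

0.1823

The sequences differ at positions 7 (D/F), 14 (Q/C), 15 (R/E).
p = 3/18 = 0.166667.
d = −ln(1 − 0.166667) = −ln(0.833333) = 0.1823.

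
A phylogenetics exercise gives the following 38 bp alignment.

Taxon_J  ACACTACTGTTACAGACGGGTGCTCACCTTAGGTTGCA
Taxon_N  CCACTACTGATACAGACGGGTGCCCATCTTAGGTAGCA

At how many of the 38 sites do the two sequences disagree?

Mismatches occur at site 1 (A→C), site 10 (T→A), site 24 (T→C), site 27 (C→T), site 35 (T→A).
That gives 5 mismatches out of 38 aligned sites, so the Hamming distance is 5.

5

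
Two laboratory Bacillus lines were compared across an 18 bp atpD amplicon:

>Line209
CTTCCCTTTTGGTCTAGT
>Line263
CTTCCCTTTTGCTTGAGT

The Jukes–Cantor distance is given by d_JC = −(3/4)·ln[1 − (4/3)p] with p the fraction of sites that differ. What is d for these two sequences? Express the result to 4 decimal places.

The sequences differ at positions 12 (G/C), 14 (C/T), 15 (T/G).
p = 3/18 = 0.166667.
d = −0.75 · ln(1 − (4/3)·0.166667) = −0.75 · ln(0.777777) = −0.75 · (-0.251315) = 0.1885.

0.1885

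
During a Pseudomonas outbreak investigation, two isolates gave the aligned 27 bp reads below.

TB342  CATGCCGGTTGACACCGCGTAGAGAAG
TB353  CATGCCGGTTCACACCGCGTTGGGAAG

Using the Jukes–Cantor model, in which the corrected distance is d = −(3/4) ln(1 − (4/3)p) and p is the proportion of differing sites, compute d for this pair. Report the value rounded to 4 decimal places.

0.1203

Mismatches occur at site 11 (G↔C), site 21 (A↔T), site 23 (A↔G).
p = 3/27 = 0.111111.
d = −0.75 · ln(1 − (4/3)·0.111111) = −0.75 · ln(0.851852) = −0.75 · (-0.160342) = 0.1203.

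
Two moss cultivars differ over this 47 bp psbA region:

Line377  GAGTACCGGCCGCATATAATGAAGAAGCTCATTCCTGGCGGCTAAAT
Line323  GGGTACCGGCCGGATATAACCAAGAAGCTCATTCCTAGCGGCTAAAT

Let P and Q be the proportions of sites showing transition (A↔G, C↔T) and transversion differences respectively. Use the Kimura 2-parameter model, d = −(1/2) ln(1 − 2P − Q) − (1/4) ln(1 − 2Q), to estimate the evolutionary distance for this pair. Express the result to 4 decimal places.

Differing sites — 2:A/G (Ti); 13:C/G (Tv); 20:T/C (Ti); 21:G/C (Tv); 37:G/A (Ti).
Of the 5 differences, 3 transitions and 2 transversions over 47 sites: P = 3/47 = 0.063830, Q = 2/47 = 0.042553.
d = −0.5·ln(0.829787) − 0.25·ln(0.914894) = −0.5·(-0.186586) − 0.25·(-0.088947) = 0.1155.

0.1155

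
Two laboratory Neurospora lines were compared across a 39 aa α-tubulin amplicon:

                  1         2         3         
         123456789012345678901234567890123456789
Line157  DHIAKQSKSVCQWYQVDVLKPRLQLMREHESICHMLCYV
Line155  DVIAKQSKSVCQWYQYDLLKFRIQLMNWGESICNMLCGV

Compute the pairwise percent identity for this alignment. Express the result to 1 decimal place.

74.4%

Mismatches occur at site 2 (H↔V), site 16 (V↔Y), site 18 (V↔L), site 21 (P↔F), site 23 (L↔I), site 27 (R↔N), site 28 (E↔W), site 29 (H↔G), site 34 (H↔N), site 38 (Y↔G).
29 of the 39 sites match, so the percent identity is 29/39 × 100 = 74.4%.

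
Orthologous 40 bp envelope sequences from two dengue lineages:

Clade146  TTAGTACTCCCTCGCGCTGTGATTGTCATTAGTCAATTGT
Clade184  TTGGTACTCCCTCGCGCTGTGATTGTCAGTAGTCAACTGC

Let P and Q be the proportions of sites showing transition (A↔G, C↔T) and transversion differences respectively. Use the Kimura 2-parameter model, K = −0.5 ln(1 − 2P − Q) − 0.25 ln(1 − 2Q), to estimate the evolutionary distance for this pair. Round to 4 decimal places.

0.1090

The sequences differ at positions 3 (A/G, transition), 29 (T/G, transversion), 37 (T/C, transition), 40 (T/C, transition).
Of the 4 differences, 3 transitions and 1 transversion over 40 sites: P = 3/40 = 0.075000, Q = 1/40 = 0.025000.
d = −0.5·ln(0.825000) − 0.25·ln(0.950000) = −0.5·(-0.192372) − 0.25·(-0.051293) = 0.1090.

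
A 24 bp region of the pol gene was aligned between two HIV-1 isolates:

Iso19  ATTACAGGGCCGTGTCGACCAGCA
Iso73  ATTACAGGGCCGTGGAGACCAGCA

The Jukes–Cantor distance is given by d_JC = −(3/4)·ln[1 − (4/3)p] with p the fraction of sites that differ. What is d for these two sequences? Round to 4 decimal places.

The sequences differ at positions 15 (T/G), 16 (C/A).
p = 2/24 = 0.083333.
d = −0.75 · ln(1 − (4/3)·0.083333) = −0.75 · ln(0.888889) = −0.75 · (-0.117783) = 0.0883.

0.0883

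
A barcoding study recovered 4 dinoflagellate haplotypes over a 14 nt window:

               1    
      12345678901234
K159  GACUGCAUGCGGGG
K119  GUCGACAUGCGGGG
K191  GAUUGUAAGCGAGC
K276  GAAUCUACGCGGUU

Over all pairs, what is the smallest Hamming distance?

Pairwise Hamming distances:
  K159 vs K119: 3
  K159 vs K191: 5
  K159 vs K276: 6
  K119 vs K191: 8
  K119 vs K276: 8
  K191 vs K276: 6
The smallest is 3, between K159 and K119.

3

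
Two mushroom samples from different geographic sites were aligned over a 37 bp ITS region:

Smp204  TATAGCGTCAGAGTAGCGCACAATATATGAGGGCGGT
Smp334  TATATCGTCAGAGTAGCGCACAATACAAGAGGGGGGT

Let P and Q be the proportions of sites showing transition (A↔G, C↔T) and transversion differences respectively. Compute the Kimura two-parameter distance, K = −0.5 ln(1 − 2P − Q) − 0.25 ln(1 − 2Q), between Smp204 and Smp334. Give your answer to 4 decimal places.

0.1168

Differing sites — 5:G/T (Tv); 26:T/C (Ti); 28:T/A (Tv); 34:C/G (Tv).
Of the 4 differences, 1 transition and 3 transversions over 37 sites: P = 1/37 = 0.027027, Q = 3/37 = 0.081081.
d = −0.5·ln(0.864865) − 0.25·ln(0.837838) = −0.5·(-0.145182) − 0.25·(-0.176931) = 0.1168.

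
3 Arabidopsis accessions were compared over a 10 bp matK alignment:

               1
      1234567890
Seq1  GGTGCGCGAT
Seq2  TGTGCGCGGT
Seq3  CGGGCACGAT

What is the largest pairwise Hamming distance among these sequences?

Pairwise Hamming distances:
  Seq1 vs Seq2: 2
  Seq1 vs Seq3: 3
  Seq2 vs Seq3: 4
The largest is 4, between Seq2 and Seq3.

4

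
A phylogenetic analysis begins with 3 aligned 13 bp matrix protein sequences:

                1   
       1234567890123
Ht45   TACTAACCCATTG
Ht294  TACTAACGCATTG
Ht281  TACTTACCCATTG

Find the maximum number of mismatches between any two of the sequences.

Pairwise Hamming distances:
  Ht45 vs Ht294: 1
  Ht45 vs Ht281: 1
  Ht294 vs Ht281: 2
The largest is 2, between Ht294 and Ht281.

2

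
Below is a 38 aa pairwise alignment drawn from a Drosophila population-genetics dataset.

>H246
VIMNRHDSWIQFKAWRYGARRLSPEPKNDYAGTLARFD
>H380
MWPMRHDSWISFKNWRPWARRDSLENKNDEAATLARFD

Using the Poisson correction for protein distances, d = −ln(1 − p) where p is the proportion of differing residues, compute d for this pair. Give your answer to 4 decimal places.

0.4187

Differing sites — 1:V/M; 2:I/W; 3:M/P; 4:N/M; 11:Q/S; 14:A/N; 17:Y/P; 18:G/W; 22:L/D; 24:P/L; 26:P/N; 30:Y/E; 32:G/A.
p = 13/38 = 0.342105.
d = −ln(1 − 0.342105) = −ln(0.657895) = 0.4187.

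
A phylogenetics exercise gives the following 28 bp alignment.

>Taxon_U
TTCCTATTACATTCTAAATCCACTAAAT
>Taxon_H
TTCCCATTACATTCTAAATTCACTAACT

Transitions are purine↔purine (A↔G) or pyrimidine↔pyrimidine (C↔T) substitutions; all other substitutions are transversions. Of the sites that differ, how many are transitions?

The sequences differ at positions 5 (T/C, transition), 20 (C/T, transition), 27 (A/C, transversion).
Of the 3 differences, 2 transitions and 1 transversion, so the answer is 2.

2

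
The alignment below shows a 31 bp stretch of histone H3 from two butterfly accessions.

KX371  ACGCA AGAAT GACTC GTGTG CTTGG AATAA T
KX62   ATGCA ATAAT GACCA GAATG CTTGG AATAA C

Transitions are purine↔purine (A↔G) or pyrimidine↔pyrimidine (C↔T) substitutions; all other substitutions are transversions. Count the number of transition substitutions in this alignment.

The sequences differ at positions 2 (C/T, transition), 7 (G/T, transversion), 14 (T/C, transition), 15 (C/A, transversion), 17 (T/A, transversion), 18 (G/A, transition), 31 (T/C, transition).
Of the 7 differences, 4 transitions and 3 transversions, so the answer is 4.

4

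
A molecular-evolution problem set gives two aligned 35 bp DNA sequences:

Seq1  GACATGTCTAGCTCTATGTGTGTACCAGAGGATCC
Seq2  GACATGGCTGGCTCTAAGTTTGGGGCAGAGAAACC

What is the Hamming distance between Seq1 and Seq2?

9

The sequences differ at positions 7 (T/G), 10 (A/G), 17 (T/A), 20 (G/T), 23 (T/G), 24 (A/G), 25 (C/G), 31 (G/A), 33 (T/A).
That gives 9 mismatches out of 35 aligned sites, so the Hamming distance is 9.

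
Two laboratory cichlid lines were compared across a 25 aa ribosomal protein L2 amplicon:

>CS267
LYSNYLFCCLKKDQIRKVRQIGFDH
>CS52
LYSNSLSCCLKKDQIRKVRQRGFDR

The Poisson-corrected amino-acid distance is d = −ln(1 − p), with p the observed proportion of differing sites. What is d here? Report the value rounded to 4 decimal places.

0.1744

Differing sites — 5:Y/S; 7:F/S; 21:I/R; 25:H/R.
p = 4/25 = 0.160000.
d = −ln(1 − 0.160000) = −ln(0.840000) = 0.1744.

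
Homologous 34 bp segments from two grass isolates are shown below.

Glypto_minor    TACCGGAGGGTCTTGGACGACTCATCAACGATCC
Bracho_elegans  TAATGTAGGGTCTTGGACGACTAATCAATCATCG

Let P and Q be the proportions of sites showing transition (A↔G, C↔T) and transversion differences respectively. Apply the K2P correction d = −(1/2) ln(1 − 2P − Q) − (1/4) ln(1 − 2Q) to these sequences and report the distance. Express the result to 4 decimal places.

0.2408

The sequences differ at positions 3 (C/A, transversion), 4 (C/T, transition), 6 (G/T, transversion), 23 (C/A, transversion), 29 (C/T, transition), 30 (G/C, transversion), 34 (C/G, transversion).
Of the 7 differences, 2 transitions and 5 transversions over 34 sites: P = 2/34 = 0.058824, Q = 5/34 = 0.147059.
d = −0.5·ln(0.735293) − 0.25·ln(0.705882) = −0.5·(-0.307486) − 0.25·(-0.348307) = 0.2408.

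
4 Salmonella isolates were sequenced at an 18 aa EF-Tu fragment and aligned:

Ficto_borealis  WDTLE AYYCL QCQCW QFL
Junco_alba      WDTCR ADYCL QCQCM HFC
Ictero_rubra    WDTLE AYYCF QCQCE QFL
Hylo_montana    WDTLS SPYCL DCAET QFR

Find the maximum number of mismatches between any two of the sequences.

Pairwise Hamming distances:
  Ficto_borealis vs Junco_alba: 6
  Ficto_borealis vs Ictero_rubra: 2
  Ficto_borealis vs Hylo_montana: 8
  Junco_alba vs Ictero_rubra: 7
  Junco_alba vs Hylo_montana: 10
  Ictero_rubra vs Hylo_montana: 9
The largest is 10, between Junco_alba and Hylo_montana.

10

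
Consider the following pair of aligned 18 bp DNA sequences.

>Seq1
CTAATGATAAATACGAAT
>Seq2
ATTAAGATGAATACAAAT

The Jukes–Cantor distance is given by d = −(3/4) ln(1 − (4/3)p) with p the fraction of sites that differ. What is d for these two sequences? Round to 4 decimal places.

0.3470

The sequences differ at positions 1 (C/A), 3 (A/T), 5 (T/A), 9 (A/G), 15 (G/A).
p = 5/18 = 0.277778.
d = −0.75 · ln(1 − (4/3)·0.277778) = −0.75 · ln(0.629629) = −0.75 · (-0.462625) = 0.3470.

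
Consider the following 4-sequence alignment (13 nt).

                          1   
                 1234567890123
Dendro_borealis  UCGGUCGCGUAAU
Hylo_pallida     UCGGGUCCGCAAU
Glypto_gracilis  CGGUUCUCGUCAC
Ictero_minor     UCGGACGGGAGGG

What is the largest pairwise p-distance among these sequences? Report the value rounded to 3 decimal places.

Pairwise Hamming distances:
  Dendro_borealis vs Hylo_pallida: 4
  Dendro_borealis vs Glypto_gracilis: 6
  Dendro_borealis vs Ictero_minor: 6
  Hylo_pallida vs Glypto_gracilis: 9
  Hylo_pallida vs Ictero_minor: 8
  Glypto_gracilis vs Ictero_minor: 10
The largest is 10 mismatches, between Glypto_gracilis and Ictero_minor; p = 10/13 = 0.769.

0.769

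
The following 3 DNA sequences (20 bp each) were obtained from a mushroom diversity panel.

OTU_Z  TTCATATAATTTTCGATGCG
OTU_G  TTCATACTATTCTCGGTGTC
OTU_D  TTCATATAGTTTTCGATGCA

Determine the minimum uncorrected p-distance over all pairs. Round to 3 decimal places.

0.100

Pairwise Hamming distances:
  OTU_Z vs OTU_G: 6
  OTU_Z vs OTU_D: 2
  OTU_G vs OTU_D: 7
The smallest is 2 mismatches, between OTU_Z and OTU_D; p = 2/20 = 0.100.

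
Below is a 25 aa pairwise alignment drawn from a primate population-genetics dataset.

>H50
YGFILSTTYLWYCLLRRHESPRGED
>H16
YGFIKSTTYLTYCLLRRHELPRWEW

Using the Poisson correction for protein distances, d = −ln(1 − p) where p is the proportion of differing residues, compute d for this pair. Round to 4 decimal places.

0.2231

Differing sites — 5:L/K; 11:W/T; 20:S/L; 23:G/W; 25:D/W.
p = 5/25 = 0.200000.
d = −ln(1 − 0.200000) = −ln(0.800000) = 0.2231.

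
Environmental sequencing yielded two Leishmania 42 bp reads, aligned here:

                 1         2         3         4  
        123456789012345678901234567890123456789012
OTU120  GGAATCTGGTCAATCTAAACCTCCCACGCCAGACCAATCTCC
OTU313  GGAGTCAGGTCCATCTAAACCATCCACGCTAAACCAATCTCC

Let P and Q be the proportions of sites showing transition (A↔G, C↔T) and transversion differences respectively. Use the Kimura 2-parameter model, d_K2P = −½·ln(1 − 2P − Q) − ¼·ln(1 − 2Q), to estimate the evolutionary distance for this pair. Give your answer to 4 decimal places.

The sequences differ at positions 4 (A/G, transition), 7 (T/A, transversion), 12 (A/C, transversion), 22 (T/A, transversion), 23 (C/T, transition), 30 (C/T, transition), 32 (G/A, transition).
Of the 7 differences, 4 transitions and 3 transversions over 42 sites: P = 4/42 = 0.095238, Q = 3/42 = 0.071429.
d = −0.5·ln(0.738095) − 0.25·ln(0.857142) = −0.5·(-0.303683) − 0.25·(-0.154152) = 0.1904.

0.1904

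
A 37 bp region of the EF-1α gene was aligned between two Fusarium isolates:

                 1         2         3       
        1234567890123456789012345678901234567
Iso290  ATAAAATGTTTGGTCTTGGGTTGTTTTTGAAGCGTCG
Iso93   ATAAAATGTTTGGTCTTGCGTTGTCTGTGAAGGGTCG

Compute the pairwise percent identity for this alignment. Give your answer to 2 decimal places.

89.19%

Mismatches occur at site 19 (G↔C), site 25 (T↔C), site 27 (T↔G), site 33 (C↔G).
33 of the 37 sites match, so the percent identity is 33/37 × 100 = 89.19%.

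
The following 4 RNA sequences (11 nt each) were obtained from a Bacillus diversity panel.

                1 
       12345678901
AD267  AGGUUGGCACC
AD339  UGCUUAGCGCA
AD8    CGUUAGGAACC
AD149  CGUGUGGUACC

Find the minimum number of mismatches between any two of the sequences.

Pairwise Hamming distances:
  AD267 vs AD339: 5
  AD267 vs AD8: 4
  AD267 vs AD149: 4
  AD339 vs AD8: 7
  AD339 vs AD149: 7
  AD8 vs AD149: 3
The smallest is 3, between AD8 and AD149.

3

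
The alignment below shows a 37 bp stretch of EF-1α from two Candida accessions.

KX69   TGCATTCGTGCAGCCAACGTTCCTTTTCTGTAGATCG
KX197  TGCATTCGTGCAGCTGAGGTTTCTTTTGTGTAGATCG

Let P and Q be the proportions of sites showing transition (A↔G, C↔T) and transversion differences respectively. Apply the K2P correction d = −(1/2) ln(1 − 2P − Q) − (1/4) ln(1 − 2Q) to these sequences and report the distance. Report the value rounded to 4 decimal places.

Mismatches occur at site 15 (C/T, transition), site 16 (A/G, transition), site 18 (C/G, transversion), site 22 (C/T, transition), site 28 (C/G, transversion).
Of the 5 differences, 3 transitions and 2 transversions over 37 sites: P = 3/37 = 0.081081, Q = 2/37 = 0.054054.
d = −0.5·ln(0.783784) − 0.25·ln(0.891892) = −0.5·(-0.243622) − 0.25·(-0.114410) = 0.1504.

0.1504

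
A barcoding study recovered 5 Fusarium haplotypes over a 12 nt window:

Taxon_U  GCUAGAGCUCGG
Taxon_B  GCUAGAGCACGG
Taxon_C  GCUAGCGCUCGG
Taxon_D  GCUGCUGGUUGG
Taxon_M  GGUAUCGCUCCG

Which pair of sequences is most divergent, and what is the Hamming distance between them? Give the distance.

Pairwise Hamming distances:
  Taxon_U vs Taxon_B: 1
  Taxon_U vs Taxon_C: 1
  Taxon_U vs Taxon_D: 5
  Taxon_U vs Taxon_M: 4
  Taxon_B vs Taxon_C: 2
  Taxon_B vs Taxon_D: 6
  Taxon_B vs Taxon_M: 5
  Taxon_C vs Taxon_D: 5
  Taxon_C vs Taxon_M: 3
  Taxon_D vs Taxon_M: 7
The largest is 7, between Taxon_D and Taxon_M.

7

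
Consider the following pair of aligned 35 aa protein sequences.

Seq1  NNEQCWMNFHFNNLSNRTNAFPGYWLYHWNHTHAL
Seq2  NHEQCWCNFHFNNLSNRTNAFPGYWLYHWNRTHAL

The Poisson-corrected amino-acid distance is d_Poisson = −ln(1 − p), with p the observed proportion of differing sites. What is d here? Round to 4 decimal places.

Mismatches occur at site 2 (N↔H), site 7 (M↔C), site 31 (H↔R).
p = 3/35 = 0.085714.
d = −ln(1 − 0.085714) = −ln(0.914286) = 0.0896.

0.0896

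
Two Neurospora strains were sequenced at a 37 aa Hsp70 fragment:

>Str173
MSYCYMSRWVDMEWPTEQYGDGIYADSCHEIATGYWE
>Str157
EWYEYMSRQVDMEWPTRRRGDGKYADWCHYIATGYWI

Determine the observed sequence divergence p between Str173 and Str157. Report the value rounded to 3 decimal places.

Mismatches occur at site 1 (M/E), site 2 (S/W), site 4 (C/E), site 9 (W/Q), site 17 (E/R), site 18 (Q/R), site 19 (Y/R), site 23 (I/K), site 27 (S/W), site 30 (E/Y), site 37 (E/I).
There are 11 differences over 37 sites, so p = 11/37 = 0.297.

0.297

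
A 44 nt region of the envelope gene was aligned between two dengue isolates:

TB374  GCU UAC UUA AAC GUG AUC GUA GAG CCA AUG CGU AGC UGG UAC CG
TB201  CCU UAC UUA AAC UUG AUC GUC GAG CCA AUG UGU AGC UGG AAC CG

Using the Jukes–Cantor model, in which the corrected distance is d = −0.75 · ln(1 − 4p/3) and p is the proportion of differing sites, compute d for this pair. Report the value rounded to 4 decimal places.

0.1232

Mismatches occur at site 1 (G→C), site 13 (G→U), site 21 (A→C), site 31 (C→U), site 40 (U→A).
p = 5/44 = 0.113636.
d = −0.75 · ln(1 − (4/3)·0.113636) = −0.75 · ln(0.848485) = −0.75 · (-0.164303) = 0.1232.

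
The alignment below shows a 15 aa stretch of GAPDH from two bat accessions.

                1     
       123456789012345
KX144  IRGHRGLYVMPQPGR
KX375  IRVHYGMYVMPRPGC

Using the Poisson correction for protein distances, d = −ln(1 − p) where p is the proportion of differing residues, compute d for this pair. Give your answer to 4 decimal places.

0.4055

The sequences differ at positions 3 (G/V), 5 (R/Y), 7 (L/M), 12 (Q/R), 15 (R/C).
p = 5/15 = 0.333333.
d = −ln(1 − 0.333333) = −ln(0.666667) = 0.4055.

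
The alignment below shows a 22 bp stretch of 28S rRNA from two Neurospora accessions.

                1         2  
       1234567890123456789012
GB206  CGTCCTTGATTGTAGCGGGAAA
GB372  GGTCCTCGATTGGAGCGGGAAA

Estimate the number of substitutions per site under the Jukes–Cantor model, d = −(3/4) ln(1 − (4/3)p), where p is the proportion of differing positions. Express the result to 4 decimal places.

0.1505

Mismatches occur at site 1 (C↔G), site 7 (T↔C), site 13 (T↔G).
p = 3/22 = 0.136364.
d = −0.75 · ln(1 − (4/3)·0.136364) = −0.75 · ln(0.818181) = −0.75 · (-0.200672) = 0.1505.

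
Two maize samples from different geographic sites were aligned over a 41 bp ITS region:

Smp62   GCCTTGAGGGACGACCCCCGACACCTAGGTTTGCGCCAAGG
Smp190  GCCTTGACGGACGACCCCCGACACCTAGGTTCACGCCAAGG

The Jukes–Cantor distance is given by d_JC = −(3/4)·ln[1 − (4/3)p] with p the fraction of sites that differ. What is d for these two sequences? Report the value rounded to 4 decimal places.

Mismatches occur at site 8 (G→C), site 32 (T→C), site 33 (G→A).
p = 3/41 = 0.073171.
d = −0.75 · ln(1 − (4/3)·0.073171) = −0.75 · ln(0.902439) = −0.75 · (-0.102654) = 0.0770.

0.0770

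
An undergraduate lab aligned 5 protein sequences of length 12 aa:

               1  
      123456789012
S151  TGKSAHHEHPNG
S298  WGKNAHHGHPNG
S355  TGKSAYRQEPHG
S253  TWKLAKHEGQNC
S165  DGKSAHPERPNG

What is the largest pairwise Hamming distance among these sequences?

9

Pairwise Hamming distances:
  S151 vs S298: 3
  S151 vs S355: 5
  S151 vs S253: 6
  S151 vs S165: 3
  S298 vs S355: 7
  S298 vs S253: 8
  S298 vs S165: 5
  S355 vs S253: 9
  S355 vs S165: 6
  S253 vs S165: 8
The largest is 9, between S355 and S253.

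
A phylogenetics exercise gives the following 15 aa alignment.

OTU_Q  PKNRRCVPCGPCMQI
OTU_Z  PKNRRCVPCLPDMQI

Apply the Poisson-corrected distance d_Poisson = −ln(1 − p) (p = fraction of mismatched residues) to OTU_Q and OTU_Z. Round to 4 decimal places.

The sequences differ at positions 10 (G/L), 12 (C/D).
p = 2/15 = 0.133333.
d = −ln(1 − 0.133333) = −ln(0.866667) = 0.1431.

0.1431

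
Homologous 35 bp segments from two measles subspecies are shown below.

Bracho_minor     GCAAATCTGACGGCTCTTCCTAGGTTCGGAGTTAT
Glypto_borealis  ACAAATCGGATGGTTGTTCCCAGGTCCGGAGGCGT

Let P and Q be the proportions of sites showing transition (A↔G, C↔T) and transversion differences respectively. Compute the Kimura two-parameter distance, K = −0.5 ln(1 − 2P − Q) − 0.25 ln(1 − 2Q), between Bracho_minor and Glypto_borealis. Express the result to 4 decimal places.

0.3795

Mismatches occur at site 1 (G→A, transition), site 8 (T→G, transversion), site 11 (C→T, transition), site 14 (C→T, transition), site 16 (C→G, transversion), site 21 (T→C, transition), site 26 (T→C, transition), site 32 (T→G, transversion), site 33 (T→C, transition), site 34 (A→G, transition).
Of the 10 differences, 7 transitions and 3 transversions over 35 sites: P = 7/35 = 0.200000, Q = 3/35 = 0.085714.
d = −0.5·ln(0.514286) − 0.25·ln(0.828572) = −0.5·(-0.664976) − 0.25·(-0.188052) = 0.3795.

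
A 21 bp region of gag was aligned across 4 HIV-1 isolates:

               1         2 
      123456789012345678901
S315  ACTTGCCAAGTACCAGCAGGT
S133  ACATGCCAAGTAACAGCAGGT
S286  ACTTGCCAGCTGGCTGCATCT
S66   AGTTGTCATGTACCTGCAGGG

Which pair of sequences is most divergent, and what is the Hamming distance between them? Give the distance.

Pairwise Hamming distances:
  S315 vs S133: 2
  S315 vs S286: 7
  S315 vs S66: 5
  S133 vs S286: 8
  S133 vs S66: 7
  S286 vs S66: 9
The largest is 9, between S286 and S66.

9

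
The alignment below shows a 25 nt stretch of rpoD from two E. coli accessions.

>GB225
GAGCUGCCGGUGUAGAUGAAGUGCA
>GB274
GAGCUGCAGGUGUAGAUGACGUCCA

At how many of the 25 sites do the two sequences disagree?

Mismatches occur at site 8 (C→A), site 20 (A→C), site 23 (G→C).
That gives 3 mismatches out of 25 aligned sites, so the Hamming distance is 3.

3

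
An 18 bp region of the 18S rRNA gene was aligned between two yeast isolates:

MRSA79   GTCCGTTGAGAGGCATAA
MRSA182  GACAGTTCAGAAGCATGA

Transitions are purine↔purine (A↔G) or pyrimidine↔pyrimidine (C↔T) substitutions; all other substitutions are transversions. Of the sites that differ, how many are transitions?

2

Differing sites — 2:T/A (Tv); 4:C/A (Tv); 8:G/C (Tv); 12:G/A (Ti); 17:A/G (Ti).
Of the 5 differences, 2 transitions and 3 transversions, so the answer is 2.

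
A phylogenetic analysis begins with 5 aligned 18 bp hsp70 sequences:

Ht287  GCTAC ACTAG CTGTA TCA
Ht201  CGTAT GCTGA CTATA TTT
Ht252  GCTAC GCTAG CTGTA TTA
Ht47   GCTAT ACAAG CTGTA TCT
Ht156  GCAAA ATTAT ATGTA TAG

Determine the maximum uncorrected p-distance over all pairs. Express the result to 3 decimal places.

Pairwise Hamming distances:
  Ht287 vs Ht201: 9
  Ht287 vs Ht252: 2
  Ht287 vs Ht47: 3
  Ht287 vs Ht156: 7
  Ht201 vs Ht252: 7
  Ht201 vs Ht47: 8
  Ht201 vs Ht156: 12
  Ht252 vs Ht47: 5
  Ht252 vs Ht156: 8
  Ht47 vs Ht156: 8
The largest is 12 mismatches, between Ht201 and Ht156; p = 12/18 = 0.667.

0.667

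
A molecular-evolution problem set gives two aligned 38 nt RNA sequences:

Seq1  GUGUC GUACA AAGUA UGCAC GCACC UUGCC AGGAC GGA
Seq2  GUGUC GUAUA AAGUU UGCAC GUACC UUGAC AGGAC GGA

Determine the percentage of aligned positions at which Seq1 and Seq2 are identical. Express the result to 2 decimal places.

Mismatches occur at site 9 (C→U), site 15 (A→U), site 22 (C→U), site 29 (C→A).
34 of the 38 sites match, so the percent identity is 34/38 × 100 = 89.47%.

89.47%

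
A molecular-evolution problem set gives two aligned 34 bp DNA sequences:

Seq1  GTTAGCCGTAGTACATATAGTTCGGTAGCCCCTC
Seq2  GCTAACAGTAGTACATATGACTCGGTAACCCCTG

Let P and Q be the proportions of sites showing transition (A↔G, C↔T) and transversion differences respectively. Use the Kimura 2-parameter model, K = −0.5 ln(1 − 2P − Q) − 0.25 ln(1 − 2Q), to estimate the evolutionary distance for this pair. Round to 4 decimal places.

0.2966

Differing sites — 2:T/C (Ti); 5:G/A (Ti); 7:C/A (Tv); 19:A/G (Ti); 20:G/A (Ti); 21:T/C (Ti); 28:G/A (Ti); 34:C/G (Tv).
Of the 8 differences, 6 transitions and 2 transversions over 34 sites: P = 6/34 = 0.176471, Q = 2/34 = 0.058824.
d = −0.5·ln(0.588234) − 0.25·ln(0.882352) = −0.5·(-0.530630) − 0.25·(-0.125164) = 0.2966.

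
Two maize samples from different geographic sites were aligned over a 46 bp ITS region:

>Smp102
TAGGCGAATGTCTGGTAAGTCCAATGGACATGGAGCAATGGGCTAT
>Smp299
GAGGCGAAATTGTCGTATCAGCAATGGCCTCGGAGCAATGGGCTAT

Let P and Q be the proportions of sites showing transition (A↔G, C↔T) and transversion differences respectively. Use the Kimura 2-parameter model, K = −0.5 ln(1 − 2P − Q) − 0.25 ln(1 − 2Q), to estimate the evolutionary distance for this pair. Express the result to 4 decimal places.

Differing sites — 1:T/G (Tv); 9:T/A (Tv); 10:G/T (Tv); 12:C/G (Tv); 14:G/C (Tv); 18:A/T (Tv); 19:G/C (Tv); 20:T/A (Tv); 21:C/G (Tv); 28:A/C (Tv); 30:A/T (Tv); 31:T/C (Ti).
Of the 12 differences, 1 transition and 11 transversions over 46 sites: P = 1/46 = 0.021739, Q = 11/46 = 0.239130.
d = −0.5·ln(0.717392) − 0.25·ln(0.521740) = −0.5·(-0.332133) − 0.25·(-0.650586) = 0.3287.

0.3287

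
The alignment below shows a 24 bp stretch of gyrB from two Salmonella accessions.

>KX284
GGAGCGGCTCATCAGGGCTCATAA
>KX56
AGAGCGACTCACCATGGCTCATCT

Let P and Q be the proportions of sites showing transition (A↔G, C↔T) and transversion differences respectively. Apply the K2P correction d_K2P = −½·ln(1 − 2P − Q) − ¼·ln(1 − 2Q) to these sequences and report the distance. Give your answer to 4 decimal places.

Differing sites — 1:G/A (Ti); 7:G/A (Ti); 12:T/C (Ti); 15:G/T (Tv); 23:A/C (Tv); 24:A/T (Tv).
Of the 6 differences, 3 transitions and 3 transversions over 24 sites: P = 3/24 = 0.125000, Q = 3/24 = 0.125000.
d = −0.5·ln(0.625000) − 0.25·ln(0.750000) = −0.5·(-0.470004) − 0.25·(-0.287682) = 0.3069.

0.3069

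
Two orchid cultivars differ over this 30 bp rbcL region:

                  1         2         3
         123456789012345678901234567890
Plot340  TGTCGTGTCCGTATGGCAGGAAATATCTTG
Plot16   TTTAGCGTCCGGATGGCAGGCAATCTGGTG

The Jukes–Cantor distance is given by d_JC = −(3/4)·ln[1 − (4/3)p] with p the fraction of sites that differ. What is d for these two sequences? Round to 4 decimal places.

0.3295

The sequences differ at positions 2 (G/T), 4 (C/A), 6 (T/C), 12 (T/G), 21 (A/C), 25 (A/C), 27 (C/G), 28 (T/G).
p = 8/30 = 0.266667.
d = −0.75 · ln(1 − (4/3)·0.266667) = −0.75 · ln(0.644444) = −0.75 · (-0.439367) = 0.3295.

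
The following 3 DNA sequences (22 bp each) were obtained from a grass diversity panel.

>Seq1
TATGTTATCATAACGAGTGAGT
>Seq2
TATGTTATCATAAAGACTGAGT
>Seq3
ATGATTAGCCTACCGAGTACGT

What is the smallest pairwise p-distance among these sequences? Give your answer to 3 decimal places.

0.091

Pairwise Hamming distances:
  Seq1 vs Seq2: 2
  Seq1 vs Seq3: 9
  Seq2 vs Seq3: 11
The smallest is 2 mismatches, between Seq1 and Seq2; p = 2/22 = 0.091.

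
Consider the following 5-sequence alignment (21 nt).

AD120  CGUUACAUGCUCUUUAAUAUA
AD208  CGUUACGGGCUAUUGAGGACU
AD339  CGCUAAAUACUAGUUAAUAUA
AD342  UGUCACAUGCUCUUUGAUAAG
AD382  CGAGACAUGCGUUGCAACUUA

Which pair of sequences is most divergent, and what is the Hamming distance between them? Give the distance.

Pairwise Hamming distances:
  AD120 vs AD208: 8
  AD120 vs AD339: 5
  AD120 vs AD342: 5
  AD120 vs AD382: 8
  AD208 vs AD339: 11
  AD208 vs AD342: 11
  AD208 vs AD382: 13
  AD339 vs AD342: 10
  AD339 vs AD382: 11
  AD342 vs AD382: 12
The largest is 13, between AD208 and AD382.

13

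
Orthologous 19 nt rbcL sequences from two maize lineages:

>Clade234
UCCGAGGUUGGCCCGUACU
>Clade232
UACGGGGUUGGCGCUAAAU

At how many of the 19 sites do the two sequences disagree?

6

Mismatches occur at site 2 (C↔A), site 5 (A↔G), site 13 (C↔G), site 15 (G↔U), site 16 (U↔A), site 18 (C↔A).
That gives 6 mismatches out of 19 aligned sites, so the Hamming distance is 6.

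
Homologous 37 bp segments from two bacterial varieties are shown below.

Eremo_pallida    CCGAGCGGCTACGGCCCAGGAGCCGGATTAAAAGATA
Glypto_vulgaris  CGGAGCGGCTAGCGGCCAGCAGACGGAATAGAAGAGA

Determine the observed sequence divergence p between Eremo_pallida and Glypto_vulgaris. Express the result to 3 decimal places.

0.243

Mismatches occur at site 2 (C↔G), site 12 (C↔G), site 13 (G↔C), site 15 (C↔G), site 20 (G↔C), site 23 (C↔A), site 28 (T↔A), site 31 (A↔G), site 36 (T↔G).
There are 9 differences over 37 sites, so p = 9/37 = 0.243.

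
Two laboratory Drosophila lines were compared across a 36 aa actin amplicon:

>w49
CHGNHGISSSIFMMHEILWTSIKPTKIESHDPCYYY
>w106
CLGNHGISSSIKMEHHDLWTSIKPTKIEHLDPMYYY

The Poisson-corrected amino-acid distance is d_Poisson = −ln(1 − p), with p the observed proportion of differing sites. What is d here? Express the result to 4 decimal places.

0.2513

Mismatches occur at site 2 (H↔L), site 12 (F↔K), site 14 (M↔E), site 16 (E↔H), site 17 (I↔D), site 29 (S↔H), site 30 (H↔L), site 33 (C↔M).
p = 8/36 = 0.222222.
d = −ln(1 − 0.222222) = −ln(0.777778) = 0.2513.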